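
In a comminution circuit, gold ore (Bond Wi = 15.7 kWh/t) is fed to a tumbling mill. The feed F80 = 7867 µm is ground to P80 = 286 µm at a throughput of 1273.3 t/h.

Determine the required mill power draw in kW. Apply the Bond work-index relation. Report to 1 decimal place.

P = 9567.0 kW

W = 10·Wi·[P80^(−½) − F80^(−½)]
W = 10·15.7·(1/√286 − 1/√7867) = 10·15.7·(0.047857) = 7.5135 kWh/t
P_mill = W·ṁ = 7.5135·1273.3 = 9567.0 kW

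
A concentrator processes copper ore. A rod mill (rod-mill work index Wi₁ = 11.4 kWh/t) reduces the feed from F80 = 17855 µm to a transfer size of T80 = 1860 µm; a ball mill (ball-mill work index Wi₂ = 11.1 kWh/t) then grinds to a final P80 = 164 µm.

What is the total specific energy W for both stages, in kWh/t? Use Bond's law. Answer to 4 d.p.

W = 7.8841 kWh/t

Bond:  W = 10 Wi (1/√P − 1/√F)
Stage 1 (17855→1860 µm, Wi₁=11.4): W₁ = 10·11.4·(0.023187 − 0.007484) = 1.7902 kWh/t
Stage 2 (1860→164 µm, Wi₂=11.1): W₂ = 10·11.1·(0.078087 − 0.023187) = 6.0939 kWh/t
W = W₁ + W₂ = 1.7902 + 6.0939 = 7.8841 kWh/t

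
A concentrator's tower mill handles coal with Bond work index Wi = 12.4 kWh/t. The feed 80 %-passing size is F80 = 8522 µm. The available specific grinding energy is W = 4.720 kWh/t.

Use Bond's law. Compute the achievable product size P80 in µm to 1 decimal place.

P80 = 418.2 µm

W = 10 Wi (P80^-0.5 − F80^-0.5)
⇒ 1/√P80 = W/(10 Wi) + 1/√F80
  = 4.7200/(10·12.4) + 1/√8522 = 0.038065 + 0.010833 = 0.048897
P80 = (1/0.048897)² = 20.4511² = 418.25 µm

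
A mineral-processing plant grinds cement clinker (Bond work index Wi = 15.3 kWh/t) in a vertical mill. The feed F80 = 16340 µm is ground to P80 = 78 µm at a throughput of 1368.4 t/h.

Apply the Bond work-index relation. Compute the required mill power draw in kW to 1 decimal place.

P = 22068.1 kW

W_Bond = 10·Wi·(1/√P₈₀ − 1/√F₈₀)
W = 10·15.3·(1/√78 − 1/√16340) = 10·15.3·(0.105405) = 16.1269 kWh/t
Power = W × throughput = 16.1269 kWh/t × 1368.4 t/h = 22068.1 kW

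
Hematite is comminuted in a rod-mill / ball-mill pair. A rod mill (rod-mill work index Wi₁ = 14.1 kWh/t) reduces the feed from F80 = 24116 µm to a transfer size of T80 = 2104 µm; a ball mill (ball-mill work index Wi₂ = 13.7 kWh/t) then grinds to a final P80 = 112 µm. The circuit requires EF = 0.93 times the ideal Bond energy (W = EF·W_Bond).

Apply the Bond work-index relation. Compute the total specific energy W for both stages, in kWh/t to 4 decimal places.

W_Bond = 10·Wi·(1/√P₈₀ − 1/√F₈₀)
Stage 1 (24116→2104 µm, Wi₁=14.1): W₁ = 10·14.1·(0.021801 − 0.006439) = 2.1660 kWh/t
Stage 2 (2104→112 µm, Wi₂=13.7): W₂ = 10·13.7·(0.094491 − 0.021801) = 9.9585 kWh/t
W = W₁ + W₂ = 2.1660 + 9.9585 = 12.1245 kWh/t
Apply correction: 12.1245 × 0.93 = 11.2758 kWh/t

W = 11.2758 kWh/t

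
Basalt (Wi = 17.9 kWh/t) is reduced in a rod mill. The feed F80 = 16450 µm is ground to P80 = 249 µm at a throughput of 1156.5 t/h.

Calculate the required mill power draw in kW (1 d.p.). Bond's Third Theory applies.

P = 11504.9 kW

Bond: W = 10·Wi·(1/√P80 − 1/√F80)
W = 10·17.9·(1/√249 − 1/√16450) = 10·17.9·(0.055576) = 9.9480 kWh/t
P = W·T = 9.9480·1156.5 = 11504.9 kW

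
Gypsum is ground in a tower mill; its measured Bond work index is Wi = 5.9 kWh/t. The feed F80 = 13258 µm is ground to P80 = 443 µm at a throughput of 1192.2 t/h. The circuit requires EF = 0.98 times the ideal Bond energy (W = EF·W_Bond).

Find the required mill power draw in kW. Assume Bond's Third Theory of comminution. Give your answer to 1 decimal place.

P = 2676.4 kW

W = 10·Wi·[P80^(−½) − F80^(−½)]
W = 10·5.9·(1/√443 − 1/√13258) = 10·5.9·(0.038827) = 2.2908 kWh/t
Corrected W = EF·W_Bond = 0.98·2.2908 = 2.2450 kWh/t
Power = W × throughput = 2.2450 kWh/t × 1192.2 t/h = 2676.4 kW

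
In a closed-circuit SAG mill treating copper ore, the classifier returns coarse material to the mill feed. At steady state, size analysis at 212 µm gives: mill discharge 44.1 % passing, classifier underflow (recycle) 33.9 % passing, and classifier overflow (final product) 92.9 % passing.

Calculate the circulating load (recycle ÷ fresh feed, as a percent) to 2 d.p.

Mass balance on the −212 µm fraction:
Fd + Rd = Ru + Fo ⇒ R/F = (o−d)/(d−u)
r = (92.9 − 44.1)/(44.1 − 33.9) = 48.8/10.2 = 4.7843
CL = 100·r = 478.43 %

CL = 478.43 %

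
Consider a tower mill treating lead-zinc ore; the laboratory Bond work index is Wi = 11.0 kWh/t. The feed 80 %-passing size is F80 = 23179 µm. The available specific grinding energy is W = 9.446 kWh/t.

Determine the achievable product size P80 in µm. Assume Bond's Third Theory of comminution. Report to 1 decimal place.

P80 = 117.0 µm

Bond:  W = 10 Wi (1/√P − 1/√F)
1/√P80 = 1/√F80 + W/(10·Wi)
  = 9.4460/(10·11.0) + 1/√23179 = 0.085873 + 0.006568 = 0.092441
P80 = (1/0.092441)² = 10.8177² = 117.02 µm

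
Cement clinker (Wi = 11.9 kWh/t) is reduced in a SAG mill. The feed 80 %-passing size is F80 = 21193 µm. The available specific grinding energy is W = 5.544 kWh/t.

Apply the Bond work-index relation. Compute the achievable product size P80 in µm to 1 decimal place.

P80 = 349.9 µm

W = 10 Wi (1/√P80 − 1/√F80)  [Bond]
⇒ 1/√P80 = W/(10·Wi) + 1/√F80
  = 5.5440/(10·11.9) + 1/√21193 = 0.046588 + 0.006869 = 0.053457
P80 = (1/0.053457)² = 18.7065² = 349.93 µm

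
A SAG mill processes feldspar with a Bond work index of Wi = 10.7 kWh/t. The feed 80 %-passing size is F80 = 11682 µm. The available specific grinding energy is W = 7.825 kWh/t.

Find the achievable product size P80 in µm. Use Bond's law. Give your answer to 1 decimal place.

P80 = 147.3 µm

W = 10 Wi (P80^-0.5 − F80^-0.5)
P80^(−½) = W/(10 Wi) + F80^(−½)
  = 7.8250/(10·10.7) + 1/√11682 = 0.073131 + 0.009252 = 0.082383
P80 = (1/0.082383)² = 12.1384² = 147.34 µm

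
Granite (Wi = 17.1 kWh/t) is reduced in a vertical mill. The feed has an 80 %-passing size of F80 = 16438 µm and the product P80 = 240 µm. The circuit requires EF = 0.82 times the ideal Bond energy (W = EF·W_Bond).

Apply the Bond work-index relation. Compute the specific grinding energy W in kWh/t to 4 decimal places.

Bond:  W = 10 Wi (1/√P − 1/√F)
1/√240 = 0.064550;  1/√16438 = 0.007800
W = 10·17.1·(0.064550 − 0.007800) = 9.7043 kWh/t
Corrected W = EF·W_Bond = 0.82·9.7043 = 7.9575 kWh/t

W = 7.9575 kWh/t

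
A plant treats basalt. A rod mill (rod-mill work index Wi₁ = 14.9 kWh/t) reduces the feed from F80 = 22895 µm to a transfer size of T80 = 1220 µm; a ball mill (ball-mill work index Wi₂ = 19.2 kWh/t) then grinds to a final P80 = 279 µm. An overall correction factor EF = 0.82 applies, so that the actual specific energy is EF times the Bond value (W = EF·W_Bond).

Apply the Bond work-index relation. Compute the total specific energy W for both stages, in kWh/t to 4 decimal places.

W = 7.6087 kWh/t

W_Bond = 10·Wi·(1/√P₈₀ − 1/√F₈₀)
Stage 1 (22895→1220 µm, Wi₁=14.9): W₁ = 10·14.9·(0.028630 − 0.006609) = 3.2811 kWh/t
Stage 2 (1220→279 µm, Wi₂=19.2): W₂ = 10·19.2·(0.059868 − 0.028630) = 5.9978 kWh/t
W = W₁ + W₂ = 3.2811 + 5.9978 = 9.2789 kWh/t
Apply correction: 9.2789 × 0.82 = 7.6087 kWh/t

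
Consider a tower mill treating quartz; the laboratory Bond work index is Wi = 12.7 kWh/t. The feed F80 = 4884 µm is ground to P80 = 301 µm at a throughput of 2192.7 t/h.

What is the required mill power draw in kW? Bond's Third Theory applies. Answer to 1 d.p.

P = 12066.2 kW

W = 10 Wi (P80^-0.5 − F80^-0.5)
W = 10·12.7·(1/√301 − 1/√4884) = 10·12.7·(0.043330) = 5.5029 kWh/t
P = W·T = 5.5029·2192.7 = 12066.2 kW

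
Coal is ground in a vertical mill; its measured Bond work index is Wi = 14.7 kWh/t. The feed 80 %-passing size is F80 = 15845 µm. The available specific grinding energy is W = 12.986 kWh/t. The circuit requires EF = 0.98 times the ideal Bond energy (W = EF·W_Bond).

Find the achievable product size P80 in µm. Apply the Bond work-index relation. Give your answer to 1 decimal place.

Bond: W = 10·Wi·(1/√P80 − 1/√F80)
W_Bond = W / EF = 12.986 / 0.98 = 13.2510 kWh/t
⇒ 1/√P80 = W_Bond/(10 Wi) + 1/√F80
  = 13.2510/(10·14.7) + 1/√15845 = 0.090143 + 0.007944 = 0.098087
P80 = (1/0.098087)² = 10.1950² = 103.94 µm

P80 = 103.9 µm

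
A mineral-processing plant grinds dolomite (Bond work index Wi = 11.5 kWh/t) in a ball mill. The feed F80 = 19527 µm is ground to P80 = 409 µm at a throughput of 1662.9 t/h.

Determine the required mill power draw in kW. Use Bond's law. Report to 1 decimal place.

P = 8087.4 kW

W = 10·Wi·(P80^(-½) − F80^(-½))
W = 10·11.5·(1/√409 − 1/√19527) = 10·11.5·(0.042291) = 4.8634 kWh/t
P = W·T = 4.8634·1662.9 = 8087.4 kW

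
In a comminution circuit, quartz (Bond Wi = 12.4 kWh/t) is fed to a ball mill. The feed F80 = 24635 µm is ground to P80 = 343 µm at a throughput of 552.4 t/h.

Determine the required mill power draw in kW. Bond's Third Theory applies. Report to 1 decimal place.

P = 3262.1 kW

W = 10 Wi / √P80 − 10 Wi / √F80
W = 10·12.4·(1/√343 − 1/√24635) = 10·12.4·(0.047624) = 5.9053 kWh/t
Power = W × throughput = 5.9053 kWh/t × 552.4 t/h = 3262.1 kW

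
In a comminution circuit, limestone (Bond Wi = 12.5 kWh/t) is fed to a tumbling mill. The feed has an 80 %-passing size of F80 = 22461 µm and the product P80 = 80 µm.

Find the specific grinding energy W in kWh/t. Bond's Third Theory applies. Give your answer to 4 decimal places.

W = 13.1414 kWh/t

W = 10 Wi (P80^-0.5 − F80^-0.5)
1/√80 = 0.111803;  1/√22461 = 0.006672
W = 10·12.5·(0.111803 − 0.006672) = 13.1414 kWh/t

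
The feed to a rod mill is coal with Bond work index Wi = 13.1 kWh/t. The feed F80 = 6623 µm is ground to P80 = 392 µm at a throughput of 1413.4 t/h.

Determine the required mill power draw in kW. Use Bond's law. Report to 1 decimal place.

P = 7076.6 kW

Bond: W = 10·Wi·(1/√P80 − 1/√F80)
W = 10·13.1·(1/√392 − 1/√6623) = 10·13.1·(0.038220) = 5.0068 kWh/t
Power = W × throughput = 5.0068 kWh/t × 1413.4 t/h = 7076.6 kW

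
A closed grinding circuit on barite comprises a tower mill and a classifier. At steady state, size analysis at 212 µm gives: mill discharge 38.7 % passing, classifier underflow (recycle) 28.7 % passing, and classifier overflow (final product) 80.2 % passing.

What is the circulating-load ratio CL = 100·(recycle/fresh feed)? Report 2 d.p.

Balance %-passing 212 µm (r = R/F):
d + r·d = r·u + o → r(d−u) = o−d
r = (80.2 − 38.7)/(38.7 − 28.7) = 41.5/10.0 = 4.1500
CL = 100·r = 415.00 %

CL = 415.00 %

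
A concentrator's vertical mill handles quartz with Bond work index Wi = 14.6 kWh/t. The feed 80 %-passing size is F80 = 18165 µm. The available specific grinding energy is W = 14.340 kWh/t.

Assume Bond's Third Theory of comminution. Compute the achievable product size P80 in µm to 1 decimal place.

W_Bond = 10·Wi·(1/√P₈₀ − 1/√F₈₀)
⇒ 1/√P80 = W/(10·Wi) + 1/√F80
  = 14.3400/(10·14.6) + 1/√18165 = 0.098219 + 0.007420 = 0.105639
P80 = (1/0.105639)² = 9.4662² = 89.61 µm

P80 = 89.6 µm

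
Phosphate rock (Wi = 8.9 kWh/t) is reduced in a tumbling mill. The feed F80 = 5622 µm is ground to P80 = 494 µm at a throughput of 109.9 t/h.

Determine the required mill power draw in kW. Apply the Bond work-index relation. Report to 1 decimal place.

W_Bond = 10·Wi·(1/√P₈₀ − 1/√F₈₀)
W = 10·8.9·(1/√494 − 1/√5622) = 10·8.9·(0.031655) = 2.8173 kWh/t
Mill draw = 2.8173 × 109.9 = 309.6 kW

P = 309.6 kW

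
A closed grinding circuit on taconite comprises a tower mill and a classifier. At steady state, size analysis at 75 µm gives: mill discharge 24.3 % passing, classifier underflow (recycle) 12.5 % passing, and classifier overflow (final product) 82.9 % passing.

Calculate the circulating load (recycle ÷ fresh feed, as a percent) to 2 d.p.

Two-product formula at 75 µm:
Fd + Rd = Ru + Fo ⇒ R/F = (o−d)/(d−u)
r = (82.9 − 24.3)/(24.3 − 12.5) = 58.6/11.8 = 4.9661
CL = 100·r = 496.61 %

CL = 496.61 %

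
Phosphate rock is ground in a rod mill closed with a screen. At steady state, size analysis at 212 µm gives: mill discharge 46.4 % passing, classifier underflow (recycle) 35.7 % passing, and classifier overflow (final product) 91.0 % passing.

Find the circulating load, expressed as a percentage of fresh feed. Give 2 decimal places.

CL = 416.82 %

Classifier node, passing 212 µm:
r = (o − d)/(d − u)
r = (91.0 − 46.4)/(46.4 − 35.7) = 44.6/10.7 = 4.1682
CL = 100·r = 416.82 %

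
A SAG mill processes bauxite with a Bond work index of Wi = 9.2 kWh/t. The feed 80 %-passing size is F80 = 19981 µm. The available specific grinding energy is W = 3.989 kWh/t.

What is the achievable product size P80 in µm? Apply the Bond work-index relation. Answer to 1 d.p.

P80 = 393.2 µm

W = 10 Wi (P80^-0.5 − F80^-0.5)
⇒ 1/√P80 = W/(10·Wi) + 1/√F80
  = 3.9890/(10·9.2) + 1/√19981 = 0.043359 + 0.007074 = 0.050433
P80 = (1/0.050433)² = 19.8282² = 393.16 µm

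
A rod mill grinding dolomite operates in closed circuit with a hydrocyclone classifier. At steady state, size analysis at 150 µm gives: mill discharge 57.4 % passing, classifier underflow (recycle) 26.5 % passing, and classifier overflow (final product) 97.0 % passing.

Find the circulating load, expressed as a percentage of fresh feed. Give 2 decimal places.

CL = 128.16 %

Two-product formula at 150 µm:
d + r·d = r·u + o → r(d−u) = o−d
r = (97.0 − 57.4)/(57.4 − 26.5) = 39.6/30.9 = 1.2816
CL = 100·r = 128.16 %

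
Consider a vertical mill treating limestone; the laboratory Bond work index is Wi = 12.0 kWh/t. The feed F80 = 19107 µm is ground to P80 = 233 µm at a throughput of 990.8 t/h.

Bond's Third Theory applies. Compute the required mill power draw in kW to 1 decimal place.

P = 6929.0 kW

W = 10 Wi / √P80 − 10 Wi / √F80
W = 10·12.0·(1/√233 − 1/√19107) = 10·12.0·(0.058278) = 6.9933 kWh/t
Power = W × throughput = 6.9933 kWh/t × 990.8 t/h = 6929.0 kW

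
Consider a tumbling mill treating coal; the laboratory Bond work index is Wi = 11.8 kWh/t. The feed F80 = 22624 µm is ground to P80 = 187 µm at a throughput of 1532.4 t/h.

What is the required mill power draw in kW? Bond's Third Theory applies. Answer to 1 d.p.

W = 10 Wi / √P80 − 10 Wi / √F80
W = 10·11.8·(1/√187 − 1/√22624) = 10·11.8·(0.066479) = 7.8445 kWh/t
P_mill = W·ṁ = 7.8445·1532.4 = 12020.9 kW

P = 12020.9 kW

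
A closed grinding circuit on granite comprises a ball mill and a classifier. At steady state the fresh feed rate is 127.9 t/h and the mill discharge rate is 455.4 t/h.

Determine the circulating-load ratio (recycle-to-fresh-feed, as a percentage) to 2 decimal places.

M = F + R at steady state, so:
R = M − F = 455.4 − 127.9 = 327.5 t/h
CL = 100·R/F = 100·327.5/127.9 = 256.06 %

CL = 256.06 %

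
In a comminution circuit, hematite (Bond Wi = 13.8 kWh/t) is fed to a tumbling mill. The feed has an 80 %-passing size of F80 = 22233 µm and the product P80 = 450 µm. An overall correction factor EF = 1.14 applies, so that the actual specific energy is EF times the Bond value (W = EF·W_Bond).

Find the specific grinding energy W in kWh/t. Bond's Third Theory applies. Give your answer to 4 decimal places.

W = 6.3611 kWh/t

Bond: W = 10·Wi·(1/√P80 − 1/√F80)
1/√450 = 0.047140;  1/√22233 = 0.006707
W = 10·13.8·(0.047140 − 0.006707) = 5.5799 kWh/t
W_actual = 1.14 × 5.5799 = 6.3611 kWh/t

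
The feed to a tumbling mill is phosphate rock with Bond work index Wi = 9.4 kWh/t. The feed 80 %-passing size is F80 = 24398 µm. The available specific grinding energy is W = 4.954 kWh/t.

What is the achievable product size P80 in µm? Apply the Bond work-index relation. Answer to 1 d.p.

W = 10·Wi·[P80^(−½) − F80^(−½)]
1/√P80 = 1/√F80 + W/(10·Wi)
  = 4.9540/(10·9.4) + 1/√24398 = 0.052702 + 0.006402 = 0.059104
P80 = (1/0.059104)² = 16.9193² = 286.26 µm

P80 = 286.3 µm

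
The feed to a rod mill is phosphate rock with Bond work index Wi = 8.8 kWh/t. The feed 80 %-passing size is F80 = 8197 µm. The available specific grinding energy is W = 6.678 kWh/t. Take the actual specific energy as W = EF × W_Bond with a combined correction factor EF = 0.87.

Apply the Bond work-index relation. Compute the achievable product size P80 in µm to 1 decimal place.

P80 = 103.6 µm

W = 10 Wi / √P80 − 10 Wi / √F80
W_Bond = W / EF = 6.678 / 0.87 = 7.6759 kWh/t
P80^(−½) = W_Bond/(10 Wi) + F80^(−½)
  = 7.6759/(10·8.8) + 1/√8197 = 0.087226 + 0.011045 = 0.098271
P80 = (1/0.098271)² = 10.1760² = 103.55 µm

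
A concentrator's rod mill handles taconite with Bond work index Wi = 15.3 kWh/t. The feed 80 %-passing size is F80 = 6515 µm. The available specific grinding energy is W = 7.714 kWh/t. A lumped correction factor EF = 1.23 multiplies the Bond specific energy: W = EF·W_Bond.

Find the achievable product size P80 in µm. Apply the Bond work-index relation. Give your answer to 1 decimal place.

P80 = 351.0 µm

W = 10·Wi·(P80^(-½) − F80^(-½))
W_Bond = W / EF = 7.714 / 1.23 = 6.2715 kWh/t
P80^(−½) = W_Bond/(10 Wi) + F80^(−½)
  = 6.2715/(10·15.3) + 1/√6515 = 0.040990 + 0.012389 = 0.053380
P80 = (1/0.053380)² = 18.7337² = 350.95 µm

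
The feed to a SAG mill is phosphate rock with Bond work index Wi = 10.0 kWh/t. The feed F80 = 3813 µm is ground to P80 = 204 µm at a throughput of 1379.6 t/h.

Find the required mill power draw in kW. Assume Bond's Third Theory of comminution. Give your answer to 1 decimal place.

W = 10 Wi (1/√P80 − 1/√F80)  [Bond]
W = 10·10.0·(1/√204 − 1/√3813) = 10·10.0·(0.053820) = 5.3820 kWh/t
P_mill = W·ṁ = 5.3820·1379.6 = 7424.9 kW

P = 7424.9 kW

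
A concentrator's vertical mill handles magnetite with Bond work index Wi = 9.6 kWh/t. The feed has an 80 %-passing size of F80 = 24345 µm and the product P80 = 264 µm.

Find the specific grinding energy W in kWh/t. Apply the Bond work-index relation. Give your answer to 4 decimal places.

W = 5.2931 kWh/t

Bond: W = 10·Wi·(1/√P80 − 1/√F80)
1/√264 = 0.061546;  1/√24345 = 0.006409
W = 10·9.6·(0.061546 − 0.006409) = 5.2931 kWh/t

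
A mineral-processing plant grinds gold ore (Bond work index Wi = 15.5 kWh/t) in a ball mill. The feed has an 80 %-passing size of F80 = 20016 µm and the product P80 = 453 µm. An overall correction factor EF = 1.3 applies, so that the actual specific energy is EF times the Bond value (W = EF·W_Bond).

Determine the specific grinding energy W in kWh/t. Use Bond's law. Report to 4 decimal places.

W = 8.0430 kWh/t

W = 10 Wi (1/√P80 − 1/√F80)  [Bond]
1/√453 = 0.046984;  1/√20016 = 0.007068
W = 10·15.5·(0.046984 − 0.007068) = 6.1870 kWh/t
Corrected W = EF·W_Bond = 1.3·6.1870 = 8.0430 kWh/t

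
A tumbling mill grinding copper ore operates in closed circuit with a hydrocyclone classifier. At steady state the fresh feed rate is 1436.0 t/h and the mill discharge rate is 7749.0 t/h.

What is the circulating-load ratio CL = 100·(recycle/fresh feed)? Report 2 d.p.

Steady state: M = F + R.
R = M − F = 7749.0 − 1436.0 = 6313.0 t/h
CL = 100·R/F = 100·6313.0/1436.0 = 439.62 %

CL = 439.62 %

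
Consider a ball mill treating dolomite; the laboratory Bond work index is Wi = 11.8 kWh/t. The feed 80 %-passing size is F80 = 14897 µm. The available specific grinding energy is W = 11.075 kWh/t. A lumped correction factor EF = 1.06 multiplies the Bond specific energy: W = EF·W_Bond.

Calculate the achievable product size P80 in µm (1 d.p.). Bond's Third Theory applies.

P80 = 106.9 µm

W = 10 Wi (1/√P80 − 1/√F80)  [Bond]
W_Bond = W / EF = 11.075 / 1.06 = 10.4481 kWh/t
⇒ 1/√P80 = W_Bond/(10 Wi) + 1/√F80
  = 10.4481/(10·11.8) + 1/√14897 = 0.088543 + 0.008193 = 0.096736
P80 = (1/0.096736)² = 10.3374² = 106.86 µm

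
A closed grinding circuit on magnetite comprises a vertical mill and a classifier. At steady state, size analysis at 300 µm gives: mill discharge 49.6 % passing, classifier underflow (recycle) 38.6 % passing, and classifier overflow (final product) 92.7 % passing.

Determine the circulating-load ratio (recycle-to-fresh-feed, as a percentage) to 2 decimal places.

CL = 391.82 %

Classifier node, passing 300 µm:
(1+r)d = ru + o → r = (o−d)/(d−u)
r = (92.7 − 49.6)/(49.6 − 38.6) = 43.1/11.0 = 3.9182
CL = 100·r = 391.82 %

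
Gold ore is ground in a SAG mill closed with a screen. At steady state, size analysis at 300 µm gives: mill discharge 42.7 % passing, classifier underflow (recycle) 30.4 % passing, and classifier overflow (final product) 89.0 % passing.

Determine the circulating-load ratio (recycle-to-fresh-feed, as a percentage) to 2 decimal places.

CL = 376.42 %

Let r = R/F. Size balance at 300 µm:
(1+r)d = ru + o → r = (o−d)/(d−u)
r = (89.0 − 42.7)/(42.7 − 30.4) = 46.3/12.3 = 3.7642
CL = 100·r = 376.42 %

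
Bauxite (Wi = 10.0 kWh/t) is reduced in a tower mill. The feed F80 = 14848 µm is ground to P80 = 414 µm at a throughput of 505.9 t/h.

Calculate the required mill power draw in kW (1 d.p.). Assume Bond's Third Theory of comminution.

W = 10·Wi·(P80^(-½) − F80^(-½))
W = 10·10.0·(1/√414 − 1/√14848) = 10·10.0·(0.040941) = 4.0941 kWh/t
P_mill = W·ṁ = 4.0941·505.9 = 2071.2 kW

P = 2071.2 kW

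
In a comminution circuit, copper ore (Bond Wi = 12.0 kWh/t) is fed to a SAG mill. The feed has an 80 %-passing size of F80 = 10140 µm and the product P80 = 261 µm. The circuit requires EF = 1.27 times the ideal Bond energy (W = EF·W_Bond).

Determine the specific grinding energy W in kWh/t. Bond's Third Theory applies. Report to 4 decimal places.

W = 7.9199 kWh/t

W_Bond = 10·Wi·(1/√P₈₀ − 1/√F₈₀)
1/√261 = 0.061898;  1/√10140 = 0.009931
W = 10·12.0·(0.061898 − 0.009931) = 6.2361 kWh/t
W_actual = 1.27 × 6.2361 = 7.9199 kWh/t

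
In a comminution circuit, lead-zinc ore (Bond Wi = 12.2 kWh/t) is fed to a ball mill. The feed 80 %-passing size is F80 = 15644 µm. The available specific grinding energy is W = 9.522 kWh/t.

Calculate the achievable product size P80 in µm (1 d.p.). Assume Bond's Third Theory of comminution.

Bond:  W = 10 Wi (1/√P − 1/√F)
⇒ 1/√P80 = W/(10 Wi) + 1/√F80
  = 9.5220/(10·12.2) + 1/√15644 = 0.078049 + 0.007995 = 0.086044
P80 = (1/0.086044)² = 11.6219² = 135.07 µm

P80 = 135.1 µm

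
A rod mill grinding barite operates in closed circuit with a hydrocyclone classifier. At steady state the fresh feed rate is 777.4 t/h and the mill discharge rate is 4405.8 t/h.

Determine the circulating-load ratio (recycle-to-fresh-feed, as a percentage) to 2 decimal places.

CL = 466.74 %

Discharge = new feed + return, hence
R = M − F = 4405.8 − 777.4 = 3628.4 t/h
CL = 100·R/F = 100·3628.4/777.4 = 466.74 %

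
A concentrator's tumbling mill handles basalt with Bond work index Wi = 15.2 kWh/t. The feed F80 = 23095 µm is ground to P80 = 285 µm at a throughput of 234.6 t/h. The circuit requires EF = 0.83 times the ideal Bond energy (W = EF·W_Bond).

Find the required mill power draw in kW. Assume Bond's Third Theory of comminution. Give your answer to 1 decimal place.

W = 10 Wi / √P80 − 10 Wi / √F80
W = 10·15.2·(1/√285 − 1/√23095) = 10·15.2·(0.052655) = 8.0035 kWh/t
W_actual = 0.83 × 8.0035 = 6.6429 kWh/t
P_mill = W·ṁ = 6.6429·234.6 = 1558.4 kW

P = 1558.4 kW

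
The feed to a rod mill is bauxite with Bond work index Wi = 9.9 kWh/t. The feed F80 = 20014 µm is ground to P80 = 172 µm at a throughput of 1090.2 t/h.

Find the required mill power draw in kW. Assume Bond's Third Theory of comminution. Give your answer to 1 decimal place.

P = 7466.7 kW

W = 10·Wi·[P80^(−½) − F80^(−½)]
W = 10·9.9·(1/√172 − 1/√20014) = 10·9.9·(0.069181) = 6.8489 kWh/t
Mill draw = 6.8489 × 1090.2 = 7466.7 kW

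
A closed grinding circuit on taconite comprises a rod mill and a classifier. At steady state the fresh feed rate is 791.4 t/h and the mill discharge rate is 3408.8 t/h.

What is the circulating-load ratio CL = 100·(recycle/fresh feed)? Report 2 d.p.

M = F + R at steady state, so:
R = M − F = 3408.8 − 791.4 = 2617.4 t/h
CL = 100·R/F = 100·2617.4/791.4 = 330.73 %

CL = 330.73 %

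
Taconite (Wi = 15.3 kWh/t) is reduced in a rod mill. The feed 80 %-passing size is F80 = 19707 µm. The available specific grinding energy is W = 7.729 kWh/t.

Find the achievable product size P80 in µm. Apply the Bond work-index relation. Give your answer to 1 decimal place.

W = 10·Wi·[P80^(−½) − F80^(−½)]
⇒ 1/√P80 = W/(10·Wi) + 1/√F80
  = 7.7290/(10·15.3) + 1/√19707 = 0.050516 + 0.007123 = 0.057640
P80 = (1/0.057640)² = 17.3491² = 300.99 µm

P80 = 301.0 µm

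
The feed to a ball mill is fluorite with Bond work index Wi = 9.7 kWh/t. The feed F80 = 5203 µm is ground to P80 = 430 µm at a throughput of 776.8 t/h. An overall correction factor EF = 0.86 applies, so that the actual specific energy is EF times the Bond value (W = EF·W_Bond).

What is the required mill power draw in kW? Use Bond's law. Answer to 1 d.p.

P = 2226.6 kW

Bond: W = 10·Wi·(1/√P80 − 1/√F80)
W = 10·9.7·(1/√430 − 1/√5203) = 10·9.7·(0.034361) = 3.3330 kWh/t
Apply correction: 3.3330 × 0.86 = 2.8664 kWh/t
Power = W × throughput = 2.8664 kWh/t × 776.8 t/h = 2226.6 kW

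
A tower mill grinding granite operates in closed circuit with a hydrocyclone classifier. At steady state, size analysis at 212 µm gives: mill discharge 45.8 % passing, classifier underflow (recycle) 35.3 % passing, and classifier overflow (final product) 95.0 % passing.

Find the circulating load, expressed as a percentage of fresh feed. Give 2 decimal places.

Mass balance on the −212 µm fraction:
r = (o − d)/(d − u)
r = (95.0 − 45.8)/(45.8 − 35.3) = 49.2/10.5 = 4.6857
CL = 100·r = 468.57 %

CL = 468.57 %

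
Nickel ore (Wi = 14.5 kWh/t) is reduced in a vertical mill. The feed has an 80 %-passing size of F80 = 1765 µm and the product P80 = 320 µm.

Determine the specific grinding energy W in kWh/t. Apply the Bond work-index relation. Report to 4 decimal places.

Bond:  W = 10 Wi (1/√P − 1/√F)
1/√320 = 0.055902;  1/√1765 = 0.023803
W = 10·14.5·(0.055902 − 0.023803) = 4.6543 kWh/t

W = 4.6543 kWh/t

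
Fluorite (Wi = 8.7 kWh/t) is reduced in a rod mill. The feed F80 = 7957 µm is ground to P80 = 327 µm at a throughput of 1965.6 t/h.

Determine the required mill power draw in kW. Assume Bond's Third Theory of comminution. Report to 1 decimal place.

P = 7539.6 kW

W = 10·Wi·(P80^(-½) − F80^(-½))
W = 10·8.7·(1/√327 − 1/√7957) = 10·8.7·(0.044090) = 3.8358 kWh/t
P_mill = W·ṁ = 3.8358·1965.6 = 7539.6 kW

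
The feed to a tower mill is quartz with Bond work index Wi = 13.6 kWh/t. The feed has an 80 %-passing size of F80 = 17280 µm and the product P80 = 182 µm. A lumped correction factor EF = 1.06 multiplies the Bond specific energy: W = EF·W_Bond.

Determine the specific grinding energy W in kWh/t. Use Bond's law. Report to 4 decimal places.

W = 9.5892 kWh/t

Bond: W = 10·Wi·(1/√P80 − 1/√F80)
1/√182 = 0.074125;  1/√17280 = 0.007607
W = 10·13.6·(0.074125 − 0.007607) = 9.0464 kWh/t
Corrected W = EF·W_Bond = 1.06·9.0464 = 9.5892 kWh/t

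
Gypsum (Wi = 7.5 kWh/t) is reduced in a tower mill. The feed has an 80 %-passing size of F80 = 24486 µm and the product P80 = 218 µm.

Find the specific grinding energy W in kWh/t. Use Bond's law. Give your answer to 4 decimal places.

W = 4.6003 kWh/t

W = 10 Wi (1/√P80 − 1/√F80)  [Bond]
1/√218 = 0.067729;  1/√24486 = 0.006391
W = 10·7.5·(0.067729 − 0.006391) = 4.6003 kWh/t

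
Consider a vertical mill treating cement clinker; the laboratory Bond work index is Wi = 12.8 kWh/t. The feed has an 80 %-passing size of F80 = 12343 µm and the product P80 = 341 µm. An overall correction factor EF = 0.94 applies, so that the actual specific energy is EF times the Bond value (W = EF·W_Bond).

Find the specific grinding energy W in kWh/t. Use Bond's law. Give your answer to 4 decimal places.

W = 10·Wi·(P80^(-½) − F80^(-½))
1/√341 = 0.054153;  1/√12343 = 0.009001
W = 10·12.8·(0.054153 − 0.009001) = 5.7795 kWh/t
W_actual = 0.94 × 5.7795 = 5.4327 kWh/t

W = 5.4327 kWh/t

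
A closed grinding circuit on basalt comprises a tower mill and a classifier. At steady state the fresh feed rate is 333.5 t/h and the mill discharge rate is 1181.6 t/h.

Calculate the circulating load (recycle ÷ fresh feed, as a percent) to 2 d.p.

CL = 254.30 %

M = F + R at steady state, so:
R = M − F = 1181.6 − 333.5 = 848.1 t/h
CL = 100·R/F = 100·848.1/333.5 = 254.30 %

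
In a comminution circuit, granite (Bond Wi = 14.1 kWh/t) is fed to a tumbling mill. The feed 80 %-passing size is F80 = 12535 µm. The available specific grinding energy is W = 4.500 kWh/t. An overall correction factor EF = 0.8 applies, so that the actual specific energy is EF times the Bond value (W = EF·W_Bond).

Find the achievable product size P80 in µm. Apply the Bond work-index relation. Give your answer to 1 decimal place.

P80 = 419.5 µm

Bond: W = 10·Wi·(1/√P80 − 1/√F80)
W_Bond = W / EF = 4.500 / 0.8 = 5.6250 kWh/t
⇒ 1/√P80 = W_Bond/(10 Wi) + 1/√F80
  = 5.6250/(10·14.1) + 1/√12535 = 0.039894 + 0.008932 = 0.048825
P80 = (1/0.048825)² = 20.4811² = 419.48 µm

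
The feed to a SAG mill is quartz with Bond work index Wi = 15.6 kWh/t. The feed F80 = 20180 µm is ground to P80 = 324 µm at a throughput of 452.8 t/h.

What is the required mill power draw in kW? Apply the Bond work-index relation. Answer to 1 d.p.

W = 10·Wi·(P80^(-½) − F80^(-½))
W = 10·15.6·(1/√324 − 1/√20180) = 10·15.6·(0.048516) = 7.5685 kWh/t
P_mill = W·ṁ = 7.5685·452.8 = 3427.0 kW

P = 3427.0 kW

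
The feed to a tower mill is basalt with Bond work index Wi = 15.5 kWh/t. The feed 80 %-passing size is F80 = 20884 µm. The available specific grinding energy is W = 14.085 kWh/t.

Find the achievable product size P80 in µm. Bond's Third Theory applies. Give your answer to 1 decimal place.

P80 = 104.6 µm

W = 10 Wi (P80^-0.5 − F80^-0.5)
1/√P80 = 1/√F80 + W/(10·Wi)
  = 14.0850/(10·15.5) + 1/√20884 = 0.090871 + 0.006920 = 0.097791
P80 = (1/0.097791)² = 10.2259² = 104.57 µm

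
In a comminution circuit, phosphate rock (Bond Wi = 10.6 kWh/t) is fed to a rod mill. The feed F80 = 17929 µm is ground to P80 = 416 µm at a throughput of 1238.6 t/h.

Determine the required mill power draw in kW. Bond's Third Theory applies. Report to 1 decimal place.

P = 5456.6 kW

W = 10 Wi / √P80 − 10 Wi / √F80
W = 10·10.6·(1/√416 − 1/√17929) = 10·10.6·(0.041561) = 4.4054 kWh/t
Power = W × throughput = 4.4054 kWh/t × 1238.6 t/h = 5456.6 kW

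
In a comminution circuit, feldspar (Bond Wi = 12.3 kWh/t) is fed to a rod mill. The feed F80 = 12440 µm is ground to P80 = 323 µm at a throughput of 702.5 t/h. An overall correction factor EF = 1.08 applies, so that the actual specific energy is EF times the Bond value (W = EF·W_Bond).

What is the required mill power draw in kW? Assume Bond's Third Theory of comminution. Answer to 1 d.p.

Bond: W = 10·Wi·(1/√P80 − 1/√F80)
W = 10·12.3·(1/√323 − 1/√12440) = 10·12.3·(0.046676) = 5.7411 kWh/t
Corrected W = EF·W_Bond = 1.08·5.7411 = 6.2004 kWh/t
Mill draw = 6.2004 × 702.5 = 4355.8 kW

P = 4355.8 kW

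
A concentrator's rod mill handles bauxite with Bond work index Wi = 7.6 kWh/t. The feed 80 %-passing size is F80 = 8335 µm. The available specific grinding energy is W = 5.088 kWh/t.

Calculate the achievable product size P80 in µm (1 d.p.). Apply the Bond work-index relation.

Bond: W = 10·Wi·(1/√P80 − 1/√F80)
⇒ 1/√P80 = W/(10 Wi) + 1/√F80
  = 5.0880/(10·7.6) + 1/√8335 = 0.066947 + 0.010953 = 0.077901
P80 = (1/0.077901)² = 12.8369² = 164.78 µm

P80 = 164.8 µm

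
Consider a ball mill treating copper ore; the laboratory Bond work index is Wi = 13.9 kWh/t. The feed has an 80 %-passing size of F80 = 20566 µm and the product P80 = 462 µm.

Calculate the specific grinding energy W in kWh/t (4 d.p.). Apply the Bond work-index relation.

W = 10 Wi / √P80 − 10 Wi / √F80
1/√462 = 0.046524;  1/√20566 = 0.006973
W = 10·13.9·(0.046524 − 0.006973) = 5.4976 kWh/t

W = 5.4976 kWh/t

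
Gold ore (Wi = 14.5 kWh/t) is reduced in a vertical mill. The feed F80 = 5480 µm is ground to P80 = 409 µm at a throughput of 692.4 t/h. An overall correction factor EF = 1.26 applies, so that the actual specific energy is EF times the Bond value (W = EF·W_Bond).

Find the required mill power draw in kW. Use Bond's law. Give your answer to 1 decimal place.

W = 10 Wi (1/√P80 − 1/√F80)  [Bond]
W = 10·14.5·(1/√409 − 1/√5480) = 10·14.5·(0.035938) = 5.2110 kWh/t
Apply correction: 5.2110 × 1.26 = 6.5659 kWh/t
Mill draw = 6.5659 × 692.4 = 4546.2 kW

P = 4546.2 kW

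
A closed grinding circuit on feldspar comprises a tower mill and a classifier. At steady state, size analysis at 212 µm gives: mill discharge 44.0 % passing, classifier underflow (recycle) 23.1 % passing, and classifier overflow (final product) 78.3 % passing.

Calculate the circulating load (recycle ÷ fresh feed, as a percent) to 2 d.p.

Let r = R/F. Size balance at 212 µm:
d + r·d = r·u + o → r(d−u) = o−d
r = (78.3 − 44.0)/(44.0 − 23.1) = 34.3/20.9 = 1.6411
CL = 100·r = 164.11 %

CL = 164.11 %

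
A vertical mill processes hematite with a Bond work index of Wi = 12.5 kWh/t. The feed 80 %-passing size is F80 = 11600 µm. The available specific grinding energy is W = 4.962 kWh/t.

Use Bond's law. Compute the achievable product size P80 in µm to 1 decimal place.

P80 = 416.8 µm

W_Bond = 10·Wi·(1/√P₈₀ − 1/√F₈₀)
P80^-0.5 = F80^-0.5 + W/(10 Wi)
  = 4.9620/(10·12.5) + 1/√11600 = 0.039696 + 0.009285 = 0.048981
P80 = (1/0.048981)² = 20.4162² = 416.82 µm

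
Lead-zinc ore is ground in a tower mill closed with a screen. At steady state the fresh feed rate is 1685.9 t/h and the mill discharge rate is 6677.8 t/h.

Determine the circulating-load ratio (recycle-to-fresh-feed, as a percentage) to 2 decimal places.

M = F + R at steady state, so:
R = M − F = 6677.8 − 1685.9 = 4991.9 t/h
CL = 100·R/F = 100·4991.9/1685.9 = 296.10 %

CL = 296.10 %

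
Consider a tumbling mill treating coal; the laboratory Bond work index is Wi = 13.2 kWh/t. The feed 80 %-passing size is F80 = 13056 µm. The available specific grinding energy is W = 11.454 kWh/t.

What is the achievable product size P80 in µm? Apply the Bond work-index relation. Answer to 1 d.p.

Bond: W = 10·Wi·(1/√P80 − 1/√F80)
P80^-0.5 = F80^-0.5 + W/(10 Wi)
  = 11.4540/(10·13.2) + 1/√13056 = 0.086773 + 0.008752 = 0.095524
P80 = (1/0.095524)² = 10.4685² = 109.59 µm

P80 = 109.6 µm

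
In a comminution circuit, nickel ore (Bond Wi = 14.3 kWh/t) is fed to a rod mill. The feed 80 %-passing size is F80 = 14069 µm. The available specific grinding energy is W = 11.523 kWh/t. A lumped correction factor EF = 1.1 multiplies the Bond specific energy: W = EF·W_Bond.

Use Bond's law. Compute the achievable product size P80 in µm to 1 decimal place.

P80 = 149.9 µm

W = 10·Wi·[P80^(−½) − F80^(−½)]
W_Bond = W / EF = 11.523 / 1.1 = 10.4755 kWh/t
1/√P80 = 1/√F80 + W_Bond/(10·Wi)
  = 10.4755/(10·14.3) + 1/√14069 = 0.073255 + 0.008431 = 0.081686
P80 = (1/0.081686)² = 12.2420² = 149.87 µm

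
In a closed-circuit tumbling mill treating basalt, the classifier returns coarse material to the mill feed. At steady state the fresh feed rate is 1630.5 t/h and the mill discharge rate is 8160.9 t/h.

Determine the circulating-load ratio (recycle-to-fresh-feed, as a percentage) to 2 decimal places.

CL = 400.52 %

Discharge = new feed + return, hence
R = M − F = 8160.9 − 1630.5 = 6530.4 t/h
CL = 100·R/F = 100·6530.4/1630.5 = 400.52 %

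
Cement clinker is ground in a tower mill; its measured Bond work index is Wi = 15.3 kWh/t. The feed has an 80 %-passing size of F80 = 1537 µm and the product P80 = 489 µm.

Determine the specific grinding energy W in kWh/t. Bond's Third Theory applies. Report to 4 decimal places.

W_Bond = 10·Wi·(1/√P₈₀ − 1/√F₈₀)
1/√489 = 0.045222;  1/√1537 = 0.025507
W = 10·15.3·(0.045222 − 0.025507) = 3.0163 kWh/t

W = 3.0163 kWh/t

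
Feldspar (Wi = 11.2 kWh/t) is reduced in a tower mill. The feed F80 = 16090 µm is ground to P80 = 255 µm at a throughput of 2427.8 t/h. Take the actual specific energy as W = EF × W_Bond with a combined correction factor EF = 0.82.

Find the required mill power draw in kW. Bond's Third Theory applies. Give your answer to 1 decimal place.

Bond:  W = 10 Wi (1/√P − 1/√F)
W = 10·11.2·(1/√255 − 1/√16090) = 10·11.2·(0.054739) = 6.1308 kWh/t
Corrected W = EF·W_Bond = 0.82·6.1308 = 5.0272 kWh/t
P = W·T = 5.0272·2427.8 = 12205.1 kW

P = 12205.1 kW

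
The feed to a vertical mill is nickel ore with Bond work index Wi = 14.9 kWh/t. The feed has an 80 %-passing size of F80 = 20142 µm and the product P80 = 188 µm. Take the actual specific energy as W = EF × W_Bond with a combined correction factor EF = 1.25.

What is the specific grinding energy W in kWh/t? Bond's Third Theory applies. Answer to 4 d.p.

W = 10·Wi·[P80^(−½) − F80^(−½)]
1/√188 = 0.072932;  1/√20142 = 0.007046
W = 10·14.9·(0.072932 − 0.007046) = 9.8171 kWh/t
With EF = 1.25: W = 9.8171·1.25 = 12.2713 kWh/t

W = 12.2713 kWh/t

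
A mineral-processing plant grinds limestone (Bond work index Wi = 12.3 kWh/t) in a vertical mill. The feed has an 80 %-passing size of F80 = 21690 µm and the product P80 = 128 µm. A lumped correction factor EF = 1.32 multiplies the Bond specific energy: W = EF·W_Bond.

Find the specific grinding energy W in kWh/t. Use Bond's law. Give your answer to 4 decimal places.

W = 10·Wi·[P80^(−½) − F80^(−½)]
1/√128 = 0.088388;  1/√21690 = 0.006790
W = 10·12.3·(0.088388 − 0.006790) = 10.0366 kWh/t
With EF = 1.32: W = 10.0366·1.32 = 13.2483 kWh/t

W = 13.2483 kWh/t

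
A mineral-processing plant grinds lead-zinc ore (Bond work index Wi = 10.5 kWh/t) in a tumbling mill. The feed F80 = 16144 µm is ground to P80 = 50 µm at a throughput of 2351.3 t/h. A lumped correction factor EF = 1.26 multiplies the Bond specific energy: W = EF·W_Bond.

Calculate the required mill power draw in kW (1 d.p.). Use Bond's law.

P = 41544.6 kW

W = 10 Wi / √P80 − 10 Wi / √F80
W = 10·10.5·(1/√50 − 1/√16144) = 10·10.5·(0.133551) = 14.0229 kWh/t
With EF = 1.26: W = 14.0229·1.26 = 17.6688 kWh/t
P = W·T = 17.6688·2351.3 = 41544.6 kW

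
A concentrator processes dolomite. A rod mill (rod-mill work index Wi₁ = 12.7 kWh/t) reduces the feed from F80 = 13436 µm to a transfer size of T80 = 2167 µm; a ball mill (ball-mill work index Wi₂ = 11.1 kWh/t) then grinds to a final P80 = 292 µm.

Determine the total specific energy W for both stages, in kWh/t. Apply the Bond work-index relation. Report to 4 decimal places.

W = 10 Wi / √P80 − 10 Wi / √F80
Stage 1 (13436→2167 µm, Wi₁=12.7): W₁ = 10·12.7·(0.021482 − 0.008627) = 1.6325 kWh/t
Stage 2 (2167→292 µm, Wi₂=11.1): W₂ = 10·11.1·(0.058521 − 0.021482) = 4.1113 kWh/t
W = W₁ + W₂ = 1.6325 + 4.1113 = 5.7439 kWh/t

W = 5.7439 kWh/t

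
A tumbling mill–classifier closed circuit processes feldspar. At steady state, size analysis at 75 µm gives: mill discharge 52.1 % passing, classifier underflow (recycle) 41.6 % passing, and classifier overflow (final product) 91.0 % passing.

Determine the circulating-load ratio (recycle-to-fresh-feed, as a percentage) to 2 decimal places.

Balance %-passing 75 µm (r = R/F):
(1+r)·d = r·u + o ⇒ r = (o−d)/(d−u)
r = (91.0 − 52.1)/(52.1 − 41.6) = 38.9/10.5 = 3.7048
CL = 100·r = 370.48 %

CL = 370.48 %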